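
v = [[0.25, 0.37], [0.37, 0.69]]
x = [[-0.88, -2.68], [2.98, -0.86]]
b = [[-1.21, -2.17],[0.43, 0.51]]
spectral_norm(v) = 0.90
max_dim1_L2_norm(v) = 0.78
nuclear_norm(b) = 2.69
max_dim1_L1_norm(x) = 3.84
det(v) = 0.04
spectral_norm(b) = 2.57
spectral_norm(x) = 3.11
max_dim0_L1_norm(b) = 2.68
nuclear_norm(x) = 5.92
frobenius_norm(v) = 0.90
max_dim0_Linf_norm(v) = 0.69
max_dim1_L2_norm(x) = 3.1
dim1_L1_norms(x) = [3.56, 3.84]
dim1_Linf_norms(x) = [2.68, 2.98]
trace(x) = -1.74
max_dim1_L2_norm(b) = 2.48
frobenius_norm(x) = 4.19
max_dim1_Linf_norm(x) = 2.98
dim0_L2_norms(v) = [0.45, 0.78]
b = x @ v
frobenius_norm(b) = 2.57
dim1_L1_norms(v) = [0.62, 1.06]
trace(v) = 0.94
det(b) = 0.32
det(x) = 8.74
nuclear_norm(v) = 0.94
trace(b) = -0.70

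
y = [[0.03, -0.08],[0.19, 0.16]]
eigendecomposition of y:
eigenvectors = [[0.29-0.46j, (0.29+0.46j)], [(-0.84+0j), (-0.84-0j)]]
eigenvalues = [(0.1+0.1j), (0.1-0.1j)]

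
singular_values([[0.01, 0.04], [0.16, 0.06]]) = [0.17, 0.03]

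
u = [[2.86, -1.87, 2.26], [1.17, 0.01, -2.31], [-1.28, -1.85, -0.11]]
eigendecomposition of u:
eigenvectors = [[(-0.79+0j),  -0.79-0.00j,  (-0.03+0j)], [(-0.07+0.44j),  (-0.07-0.44j),  (0.74+0j)], [(0.09-0.4j),  0.09+0.40j,  (0.67+0j)]]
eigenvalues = [(2.44+2.21j), (2.44-2.21j), (-2.11+0j)]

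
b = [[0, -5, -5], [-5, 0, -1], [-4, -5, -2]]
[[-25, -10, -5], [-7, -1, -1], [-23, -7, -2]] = b @ [[1, 0, 0], [3, 1, 0], [2, 1, 1]]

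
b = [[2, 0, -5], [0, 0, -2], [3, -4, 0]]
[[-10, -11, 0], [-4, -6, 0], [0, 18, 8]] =b @ [[0, 2, 0], [0, -3, -2], [2, 3, 0]]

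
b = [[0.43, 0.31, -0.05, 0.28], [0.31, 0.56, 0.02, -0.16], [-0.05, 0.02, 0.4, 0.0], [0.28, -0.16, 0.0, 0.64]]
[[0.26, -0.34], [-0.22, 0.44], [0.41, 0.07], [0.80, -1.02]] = b@[[-0.37, -1.00],[0.19, 1.09],[0.96, -0.01],[1.46, -0.88]]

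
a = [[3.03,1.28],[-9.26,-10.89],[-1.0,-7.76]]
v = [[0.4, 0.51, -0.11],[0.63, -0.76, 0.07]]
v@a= [[-3.4, -4.19], [8.88, 8.54]]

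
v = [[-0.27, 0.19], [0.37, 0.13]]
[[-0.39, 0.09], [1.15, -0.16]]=v@[[2.54,-0.4], [1.58,-0.11]]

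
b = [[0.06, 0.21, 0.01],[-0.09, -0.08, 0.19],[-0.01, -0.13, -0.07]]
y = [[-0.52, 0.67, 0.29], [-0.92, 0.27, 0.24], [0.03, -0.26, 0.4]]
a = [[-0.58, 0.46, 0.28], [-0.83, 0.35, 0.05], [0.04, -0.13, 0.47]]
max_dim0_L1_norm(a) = 1.45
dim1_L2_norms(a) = [0.79, 0.9, 0.49]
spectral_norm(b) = 0.28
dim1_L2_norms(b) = [0.22, 0.22, 0.15]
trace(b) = -0.09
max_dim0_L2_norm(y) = 1.06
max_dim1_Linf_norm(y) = 0.92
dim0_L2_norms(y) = [1.06, 0.77, 0.55]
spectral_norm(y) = 1.28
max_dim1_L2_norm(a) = 0.9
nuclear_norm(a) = 1.87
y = b + a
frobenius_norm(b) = 0.35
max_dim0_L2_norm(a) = 1.01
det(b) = 0.00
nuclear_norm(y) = 2.14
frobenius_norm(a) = 1.30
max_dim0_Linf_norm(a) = 0.83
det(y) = 0.23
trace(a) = 0.24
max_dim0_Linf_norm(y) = 0.92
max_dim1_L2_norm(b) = 0.22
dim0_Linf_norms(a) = [0.83, 0.46, 0.47]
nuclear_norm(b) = 0.49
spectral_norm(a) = 1.18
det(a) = 0.11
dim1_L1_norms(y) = [1.48, 1.43, 0.69]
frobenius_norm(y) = 1.42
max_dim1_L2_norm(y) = 0.99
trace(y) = 0.15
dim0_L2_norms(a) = [1.01, 0.59, 0.55]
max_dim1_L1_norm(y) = 1.48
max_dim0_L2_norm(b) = 0.26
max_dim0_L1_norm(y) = 1.47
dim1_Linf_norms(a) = [0.58, 0.83, 0.47]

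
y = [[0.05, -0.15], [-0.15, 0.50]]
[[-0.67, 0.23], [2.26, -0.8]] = y @ [[0.50, -1.57], [4.66, -2.07]]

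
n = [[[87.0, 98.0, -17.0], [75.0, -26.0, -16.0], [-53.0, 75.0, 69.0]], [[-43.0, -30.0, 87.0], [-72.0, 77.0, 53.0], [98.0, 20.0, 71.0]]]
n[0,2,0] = -53.0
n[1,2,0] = 98.0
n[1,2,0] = 98.0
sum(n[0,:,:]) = 292.0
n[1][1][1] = 77.0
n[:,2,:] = [[-53.0, 75.0, 69.0], [98.0, 20.0, 71.0]]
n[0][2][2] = 69.0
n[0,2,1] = 75.0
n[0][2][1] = 75.0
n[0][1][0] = 75.0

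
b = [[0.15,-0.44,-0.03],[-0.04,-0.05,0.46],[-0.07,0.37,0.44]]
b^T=[[0.15, -0.04, -0.07], [-0.44, -0.05, 0.37], [-0.03, 0.46, 0.44]]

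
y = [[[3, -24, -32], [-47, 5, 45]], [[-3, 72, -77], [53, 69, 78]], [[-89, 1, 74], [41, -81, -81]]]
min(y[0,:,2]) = -32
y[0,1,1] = 5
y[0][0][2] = -32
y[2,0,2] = 74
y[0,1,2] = 45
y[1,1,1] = 69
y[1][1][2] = 78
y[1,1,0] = 53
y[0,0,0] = 3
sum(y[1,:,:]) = 192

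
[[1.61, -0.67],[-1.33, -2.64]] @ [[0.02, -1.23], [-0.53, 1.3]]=[[0.39, -2.85], [1.37, -1.8]]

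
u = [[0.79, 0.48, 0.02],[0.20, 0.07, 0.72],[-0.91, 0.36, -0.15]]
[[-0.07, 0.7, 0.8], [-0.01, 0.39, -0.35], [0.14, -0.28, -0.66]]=u @ [[-0.13, 0.50, 0.92], [0.07, 0.62, 0.18], [0.02, 0.34, -0.76]]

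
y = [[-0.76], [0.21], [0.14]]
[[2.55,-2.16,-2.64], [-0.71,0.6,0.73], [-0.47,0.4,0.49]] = y @ [[-3.36, 2.84, 3.48]]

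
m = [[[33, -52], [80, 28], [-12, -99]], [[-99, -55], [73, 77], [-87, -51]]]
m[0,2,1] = -99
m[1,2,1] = -51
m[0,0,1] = -52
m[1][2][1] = -51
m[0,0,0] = 33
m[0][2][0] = -12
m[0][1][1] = 28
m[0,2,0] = -12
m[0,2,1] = -99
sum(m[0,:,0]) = 101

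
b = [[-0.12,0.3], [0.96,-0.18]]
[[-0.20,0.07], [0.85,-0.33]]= b @ [[0.83,-0.32], [-0.32,0.12]]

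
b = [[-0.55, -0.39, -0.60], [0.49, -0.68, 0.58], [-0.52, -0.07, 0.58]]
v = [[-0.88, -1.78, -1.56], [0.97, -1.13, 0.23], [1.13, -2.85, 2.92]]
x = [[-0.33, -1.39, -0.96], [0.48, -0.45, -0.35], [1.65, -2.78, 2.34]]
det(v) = 9.23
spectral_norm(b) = 1.15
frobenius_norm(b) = 1.57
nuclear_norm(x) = 6.28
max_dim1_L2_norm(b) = 1.02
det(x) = 3.60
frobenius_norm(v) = 5.15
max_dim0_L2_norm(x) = 3.14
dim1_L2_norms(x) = [1.72, 0.75, 3.99]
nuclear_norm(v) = 7.78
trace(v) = 0.91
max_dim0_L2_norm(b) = 1.02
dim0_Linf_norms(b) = [0.55, 0.68, 0.6]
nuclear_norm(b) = 2.66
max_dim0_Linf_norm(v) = 2.92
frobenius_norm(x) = 4.41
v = b + x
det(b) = 0.66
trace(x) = 1.56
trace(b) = -0.65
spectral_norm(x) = 4.02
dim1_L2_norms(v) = [2.53, 1.51, 4.23]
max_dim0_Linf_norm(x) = 2.78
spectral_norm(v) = 4.40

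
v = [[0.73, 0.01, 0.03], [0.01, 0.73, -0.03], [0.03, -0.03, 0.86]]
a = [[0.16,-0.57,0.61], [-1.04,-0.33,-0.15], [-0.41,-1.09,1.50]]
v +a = [[0.89,-0.56,0.64], [-1.03,0.40,-0.18], [-0.38,-1.12,2.36]]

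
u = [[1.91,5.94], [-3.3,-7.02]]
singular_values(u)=[9.94, 0.62]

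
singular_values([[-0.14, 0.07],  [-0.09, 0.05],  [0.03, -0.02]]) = [0.19, 0.01]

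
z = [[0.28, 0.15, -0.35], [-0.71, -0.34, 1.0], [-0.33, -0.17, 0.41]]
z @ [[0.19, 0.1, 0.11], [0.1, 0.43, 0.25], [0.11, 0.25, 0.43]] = [[0.03, 0.01, -0.08], [-0.06, 0.03, 0.27], [-0.03, -0.00, 0.10]]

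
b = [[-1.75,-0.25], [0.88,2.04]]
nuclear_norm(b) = 3.84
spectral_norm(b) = 2.50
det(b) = -3.35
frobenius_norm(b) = 2.84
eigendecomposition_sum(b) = [[-1.72, -0.12],[0.41, 0.03]] + [[-0.03, -0.13], [0.47, 2.01]]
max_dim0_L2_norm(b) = 2.06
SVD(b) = [[-0.55,0.84], [0.84,0.55]] @ diag([2.5043118658520997, 1.3376928192049085]) @ [[0.68, 0.74], [-0.74, 0.68]]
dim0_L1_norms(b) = [2.63, 2.29]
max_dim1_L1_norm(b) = 2.92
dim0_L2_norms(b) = [1.96, 2.06]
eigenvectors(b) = [[-0.97,  0.07],[0.23,  -1.0]]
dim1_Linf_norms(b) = [1.75, 2.04]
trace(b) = 0.29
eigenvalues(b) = [-1.69, 1.98]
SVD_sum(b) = [[-0.92,-1.01], [1.42,1.55]] + [[-0.83, 0.76], [-0.54, 0.49]]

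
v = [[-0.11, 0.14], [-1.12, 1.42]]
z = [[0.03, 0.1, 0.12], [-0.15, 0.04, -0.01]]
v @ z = [[-0.02, -0.01, -0.01], [-0.25, -0.06, -0.15]]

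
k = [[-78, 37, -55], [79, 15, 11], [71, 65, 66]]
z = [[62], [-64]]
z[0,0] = 62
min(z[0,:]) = 62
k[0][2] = -55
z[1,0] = -64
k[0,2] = -55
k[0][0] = -78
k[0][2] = -55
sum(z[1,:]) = -64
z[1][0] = -64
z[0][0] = 62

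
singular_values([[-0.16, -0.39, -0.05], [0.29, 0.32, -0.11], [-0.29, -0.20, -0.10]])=[0.68, 0.16, 0.15]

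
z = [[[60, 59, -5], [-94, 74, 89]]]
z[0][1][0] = -94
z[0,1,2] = 89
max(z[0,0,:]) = 60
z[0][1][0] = -94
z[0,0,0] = 60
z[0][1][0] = -94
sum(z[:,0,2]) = -5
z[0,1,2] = 89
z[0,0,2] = -5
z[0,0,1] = 59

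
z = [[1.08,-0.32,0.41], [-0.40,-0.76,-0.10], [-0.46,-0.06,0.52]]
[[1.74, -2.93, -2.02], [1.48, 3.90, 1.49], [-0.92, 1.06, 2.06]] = z @ [[1.24, -3.23, -2.67], [-2.48, -3.27, -0.76], [-0.95, -1.19, 1.51]]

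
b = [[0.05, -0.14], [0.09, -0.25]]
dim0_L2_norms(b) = [0.1, 0.29]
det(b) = 0.00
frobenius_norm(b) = 0.30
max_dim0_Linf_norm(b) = 0.25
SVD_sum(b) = [[0.05, -0.14],[0.09, -0.25]] + [[-0.0, -0.00], [0.00, 0.0]]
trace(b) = -0.20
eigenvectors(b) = [[0.94, 0.49], [0.34, 0.87]]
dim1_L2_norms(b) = [0.15, 0.27]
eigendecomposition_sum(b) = [[-0.00, 0.0],[-0.0, 0.00]] + [[0.05, -0.14],[0.09, -0.25]]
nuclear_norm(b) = 0.30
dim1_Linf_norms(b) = [0.14, 0.25]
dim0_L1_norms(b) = [0.14, 0.39]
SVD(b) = [[-0.49, -0.87],[-0.87, 0.49]] @ diag([0.30446656979873715, 0.00032844328382622076]) @ [[-0.34, 0.94], [0.94, 0.34]]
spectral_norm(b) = 0.30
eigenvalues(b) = [-0.0, -0.2]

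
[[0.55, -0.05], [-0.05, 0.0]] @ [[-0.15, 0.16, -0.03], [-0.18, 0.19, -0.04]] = [[-0.07, 0.08, -0.01], [0.01, -0.01, 0.0]]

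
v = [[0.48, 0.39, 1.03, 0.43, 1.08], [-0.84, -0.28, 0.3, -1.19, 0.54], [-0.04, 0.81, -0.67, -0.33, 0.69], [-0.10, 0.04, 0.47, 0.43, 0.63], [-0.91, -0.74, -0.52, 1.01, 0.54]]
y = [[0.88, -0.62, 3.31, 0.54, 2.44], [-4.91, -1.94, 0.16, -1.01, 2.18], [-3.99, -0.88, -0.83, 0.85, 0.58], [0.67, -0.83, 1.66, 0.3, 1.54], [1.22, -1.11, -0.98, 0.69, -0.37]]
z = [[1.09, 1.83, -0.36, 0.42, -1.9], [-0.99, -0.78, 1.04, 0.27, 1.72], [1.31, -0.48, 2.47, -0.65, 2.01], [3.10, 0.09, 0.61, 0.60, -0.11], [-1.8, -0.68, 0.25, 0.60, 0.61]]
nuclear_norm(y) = 15.47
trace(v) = 0.50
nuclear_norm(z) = 11.40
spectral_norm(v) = 1.87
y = v @ z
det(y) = 4.61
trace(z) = 3.99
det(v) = -0.70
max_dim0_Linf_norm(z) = 3.1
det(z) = -6.70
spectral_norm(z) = 4.58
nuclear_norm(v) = 6.62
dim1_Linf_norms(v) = [1.08, 1.19, 0.81, 0.63, 1.01]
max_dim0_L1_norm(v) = 3.48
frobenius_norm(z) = 6.44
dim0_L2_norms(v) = [1.33, 1.2, 1.45, 1.71, 1.62]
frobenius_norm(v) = 3.29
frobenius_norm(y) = 9.01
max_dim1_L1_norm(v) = 3.72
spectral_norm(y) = 7.05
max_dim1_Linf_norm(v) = 1.19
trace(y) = -1.96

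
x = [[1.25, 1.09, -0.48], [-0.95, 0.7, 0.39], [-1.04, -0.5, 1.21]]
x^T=[[1.25, -0.95, -1.04], [1.09, 0.70, -0.5], [-0.48, 0.39, 1.21]]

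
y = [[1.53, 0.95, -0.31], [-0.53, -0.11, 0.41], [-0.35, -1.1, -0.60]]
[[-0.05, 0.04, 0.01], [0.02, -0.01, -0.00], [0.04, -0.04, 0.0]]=y @ [[0.01, 0.01, 0.02], [-0.06, 0.03, -0.02], [0.04, -0.0, 0.02]]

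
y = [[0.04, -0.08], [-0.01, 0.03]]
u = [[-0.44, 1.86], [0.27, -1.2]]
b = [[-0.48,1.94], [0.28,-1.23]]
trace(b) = -1.71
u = y + b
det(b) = 0.05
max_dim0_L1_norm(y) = 0.11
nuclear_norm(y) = 0.10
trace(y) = 0.07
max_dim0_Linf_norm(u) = 1.86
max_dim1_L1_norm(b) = 2.42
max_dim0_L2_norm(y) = 0.09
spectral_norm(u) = 2.27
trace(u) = -1.64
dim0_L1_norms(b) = [0.76, 3.17]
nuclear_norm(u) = 2.28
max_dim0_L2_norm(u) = 2.21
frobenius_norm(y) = 0.09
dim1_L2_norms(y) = [0.09, 0.03]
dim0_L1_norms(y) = [0.05, 0.11]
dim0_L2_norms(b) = [0.56, 2.3]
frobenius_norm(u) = 2.27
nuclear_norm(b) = 2.38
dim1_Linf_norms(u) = [1.86, 1.2]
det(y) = 0.00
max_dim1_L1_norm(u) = 2.3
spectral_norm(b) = 2.36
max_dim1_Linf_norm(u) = 1.86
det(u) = 0.03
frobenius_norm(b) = 2.36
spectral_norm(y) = 0.09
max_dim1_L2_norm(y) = 0.09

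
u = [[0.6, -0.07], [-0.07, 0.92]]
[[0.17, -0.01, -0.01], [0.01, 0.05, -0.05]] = u @ [[0.28, -0.01, -0.02], [0.03, 0.05, -0.06]]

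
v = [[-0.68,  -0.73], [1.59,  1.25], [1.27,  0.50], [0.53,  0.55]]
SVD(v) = [[-0.36,-0.46], [0.75,0.19], [0.49,-0.81], [0.28,0.32]] @ diag([2.7120359114450094, 0.4207864244870999]) @ [[0.81, 0.59], [-0.59, 0.81]]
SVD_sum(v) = [[-0.79, -0.57],[1.64, 1.19],[1.07, 0.78],[0.61, 0.44]] + [[0.11, -0.16], [-0.05, 0.06], [0.20, -0.28], [-0.08, 0.11]]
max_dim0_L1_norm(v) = 4.07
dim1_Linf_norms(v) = [0.73, 1.59, 1.27, 0.55]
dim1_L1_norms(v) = [1.41, 2.84, 1.77, 1.08]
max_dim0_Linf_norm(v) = 1.59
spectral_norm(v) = 2.71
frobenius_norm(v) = 2.74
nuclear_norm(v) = 3.13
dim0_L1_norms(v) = [4.07, 3.03]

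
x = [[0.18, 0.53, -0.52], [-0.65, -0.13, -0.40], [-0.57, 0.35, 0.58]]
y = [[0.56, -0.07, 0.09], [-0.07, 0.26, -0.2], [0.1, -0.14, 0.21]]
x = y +[[-0.38, 0.6, -0.61], [-0.58, -0.39, -0.2], [-0.67, 0.49, 0.37]]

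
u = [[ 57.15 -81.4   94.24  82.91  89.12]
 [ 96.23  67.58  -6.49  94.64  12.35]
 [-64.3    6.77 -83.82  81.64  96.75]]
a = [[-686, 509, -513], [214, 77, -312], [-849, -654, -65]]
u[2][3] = 81.64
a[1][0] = 214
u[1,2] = -6.49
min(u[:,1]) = -81.4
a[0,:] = [-686, 509, -513]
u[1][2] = -6.49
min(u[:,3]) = 81.64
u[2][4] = 96.75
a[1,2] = -312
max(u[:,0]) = 96.23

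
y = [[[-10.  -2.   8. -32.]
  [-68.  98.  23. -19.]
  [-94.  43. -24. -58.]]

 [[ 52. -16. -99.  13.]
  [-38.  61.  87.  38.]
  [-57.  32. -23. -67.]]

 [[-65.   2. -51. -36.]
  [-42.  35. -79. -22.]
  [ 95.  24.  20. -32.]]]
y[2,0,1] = 2.0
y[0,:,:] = [[-10.0, -2.0, 8.0, -32.0], [-68.0, 98.0, 23.0, -19.0], [-94.0, 43.0, -24.0, -58.0]]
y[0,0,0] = -10.0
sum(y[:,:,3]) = -215.0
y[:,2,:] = [[-94.0, 43.0, -24.0, -58.0], [-57.0, 32.0, -23.0, -67.0], [95.0, 24.0, 20.0, -32.0]]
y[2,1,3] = -22.0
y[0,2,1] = 43.0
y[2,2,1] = 24.0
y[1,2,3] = -67.0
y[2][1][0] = -42.0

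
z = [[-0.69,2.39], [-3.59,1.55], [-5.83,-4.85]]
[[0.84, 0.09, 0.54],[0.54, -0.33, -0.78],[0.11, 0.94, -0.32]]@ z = [[-4.05, -0.47], [5.36, 4.56], [-1.58, 3.27]]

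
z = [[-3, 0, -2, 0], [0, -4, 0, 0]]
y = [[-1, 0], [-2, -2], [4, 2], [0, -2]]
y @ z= [[3, 0, 2, 0], [6, 8, 4, 0], [-12, -8, -8, 0], [0, 8, 0, 0]]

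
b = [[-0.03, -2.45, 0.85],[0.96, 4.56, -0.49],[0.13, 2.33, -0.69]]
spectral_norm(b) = 5.83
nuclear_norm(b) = 6.60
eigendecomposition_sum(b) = [[-0.59, -2.39, 0.15], [1.13, 4.54, -0.28], [0.57, 2.28, -0.14]] + [[0.40, -0.02, 0.46], [-0.12, 0.01, -0.13], [-0.29, 0.02, -0.34]] + [[0.17, -0.03, 0.24],[-0.05, 0.01, -0.07],[-0.15, 0.03, -0.21]]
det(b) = -0.01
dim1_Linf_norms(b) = [2.45, 4.56, 2.33]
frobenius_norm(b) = 5.88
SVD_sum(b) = [[-0.36, -2.47, 0.46], [0.67, 4.54, -0.84], [0.34, 2.35, -0.43]] + [[0.33,0.02,0.39], [0.29,0.02,0.35], [-0.22,-0.02,-0.26]] + [[0.0, -0.00, -0.00],[-0.0, 0.00, 0.00],[0.00, -0.0, -0.00]]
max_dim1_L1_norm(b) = 6.01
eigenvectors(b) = [[0.43, -0.79, -0.73],[-0.81, 0.23, 0.22],[-0.41, 0.57, 0.64]]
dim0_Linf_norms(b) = [0.96, 4.56, 0.85]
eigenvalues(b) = [3.81, 0.07, -0.04]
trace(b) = 3.84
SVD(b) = [[-0.44,-0.67,0.60], [0.8,-0.59,-0.09], [0.41,0.44,0.80]] @ diag([5.832398955997361, 0.76564881314509, 0.002076778860010657]) @ [[0.14, 0.97, -0.18], [-0.64, -0.05, -0.76], [0.75, -0.22, -0.62]]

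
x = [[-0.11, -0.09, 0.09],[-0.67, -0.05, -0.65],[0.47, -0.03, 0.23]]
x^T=[[-0.11, -0.67, 0.47],[-0.09, -0.05, -0.03],[0.09, -0.65, 0.23]]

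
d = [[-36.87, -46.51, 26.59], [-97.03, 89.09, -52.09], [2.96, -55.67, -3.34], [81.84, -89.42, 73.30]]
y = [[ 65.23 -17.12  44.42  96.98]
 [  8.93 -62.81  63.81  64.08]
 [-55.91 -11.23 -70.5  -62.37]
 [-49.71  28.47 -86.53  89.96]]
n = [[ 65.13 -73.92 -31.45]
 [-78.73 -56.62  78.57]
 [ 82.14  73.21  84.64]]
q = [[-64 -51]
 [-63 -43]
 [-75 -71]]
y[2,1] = -11.23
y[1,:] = [8.93, -62.81, 63.81, 64.08]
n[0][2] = -31.45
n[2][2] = 84.64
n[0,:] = [65.13, -73.92, -31.45]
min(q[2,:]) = -75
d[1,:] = [-97.03, 89.09, -52.09]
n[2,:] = [82.14, 73.21, 84.64]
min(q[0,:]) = -64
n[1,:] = [-78.73, -56.62, 78.57]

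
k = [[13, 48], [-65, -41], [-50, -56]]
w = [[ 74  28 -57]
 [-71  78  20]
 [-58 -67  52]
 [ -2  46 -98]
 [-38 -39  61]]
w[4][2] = 61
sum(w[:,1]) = 46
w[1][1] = 78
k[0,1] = 48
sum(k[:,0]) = -102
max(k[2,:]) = -50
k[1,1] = -41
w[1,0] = -71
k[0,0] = 13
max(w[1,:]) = 78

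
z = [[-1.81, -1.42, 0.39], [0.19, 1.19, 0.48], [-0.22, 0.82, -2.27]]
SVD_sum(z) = [[-0.83, -1.28, 1.21], [0.24, 0.37, -0.35], [0.79, 1.22, -1.16]] + [[-0.73, -0.40, -0.91], [0.5, 0.27, 0.63], [-0.91, -0.50, -1.15]] + [[-0.25, 0.25, 0.09],[-0.55, 0.55, 0.2],[-0.1, 0.1, 0.04]]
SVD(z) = [[-0.71, -0.57, -0.41], [0.2, 0.39, -0.90], [0.68, -0.72, -0.16]] @ diag([2.74877239973861, 2.1549846575244977, 0.8950929673890082]) @ [[0.43,0.66,-0.62],[0.59,0.32,0.74],[0.69,-0.68,-0.25]]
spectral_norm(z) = 2.75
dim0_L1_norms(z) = [2.22, 3.43, 3.14]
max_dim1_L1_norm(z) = 3.62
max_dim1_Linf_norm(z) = 2.27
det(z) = 5.30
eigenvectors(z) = [[-0.83+0.00j, (-0.83-0j), (-0.39+0j)], [(-0.02+0.04j), (-0.02-0.04j), (0.89+0j)], [(0.46-0.31j), (0.46+0.31j), (0.23+0j)]]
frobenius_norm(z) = 3.61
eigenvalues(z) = [(-2.06+0.22j), (-2.06-0.22j), (1.23+0j)]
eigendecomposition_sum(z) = [[-0.89+1.62j, (-0.45-0.02j), (0.23+2.74j)],[0.06+0.09j, (-0.01+0.02j), (0.15+0.06j)],[(-0.12-1.22j), 0.25-0.16j, -1.16-1.42j]] + [[(-0.89-1.62j),(-0.45+0.02j),0.23-2.74j], [(0.06-0.09j),-0.01-0.02j,(0.15-0.06j)], [(-0.12+1.22j),(0.25+0.16j),(-1.16+1.42j)]] + [[(-0.03-0j),-0.53-0.00j,(-0.08-0j)], [(0.06+0j),(1.22+0j),0.17+0.00j], [(0.02+0j),0.32+0.00j,(0.05+0j)]]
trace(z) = -2.89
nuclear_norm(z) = 5.80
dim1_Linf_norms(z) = [1.81, 1.19, 2.27]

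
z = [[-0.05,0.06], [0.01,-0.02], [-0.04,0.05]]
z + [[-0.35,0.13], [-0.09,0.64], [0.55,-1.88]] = [[-0.40, 0.19], [-0.08, 0.62], [0.51, -1.83]]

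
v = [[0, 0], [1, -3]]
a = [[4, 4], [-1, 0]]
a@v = [[4, -12], [0, 0]]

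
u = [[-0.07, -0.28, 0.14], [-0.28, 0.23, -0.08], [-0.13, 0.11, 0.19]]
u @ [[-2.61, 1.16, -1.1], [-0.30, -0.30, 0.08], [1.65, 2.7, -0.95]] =[[0.50, 0.38, -0.08], [0.53, -0.61, 0.40], [0.62, 0.33, -0.03]]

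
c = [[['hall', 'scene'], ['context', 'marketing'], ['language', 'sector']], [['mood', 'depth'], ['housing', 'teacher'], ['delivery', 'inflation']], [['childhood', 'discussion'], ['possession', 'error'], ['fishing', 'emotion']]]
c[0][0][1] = 'scene'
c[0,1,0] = 'context'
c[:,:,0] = [['hall', 'context', 'language'], ['mood', 'housing', 'delivery'], ['childhood', 'possession', 'fishing']]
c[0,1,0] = 'context'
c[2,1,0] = 'possession'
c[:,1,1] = ['marketing', 'teacher', 'error']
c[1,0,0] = 'mood'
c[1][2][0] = 'delivery'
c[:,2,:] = [['language', 'sector'], ['delivery', 'inflation'], ['fishing', 'emotion']]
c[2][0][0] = 'childhood'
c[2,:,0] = ['childhood', 'possession', 'fishing']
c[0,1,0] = 'context'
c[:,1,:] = [['context', 'marketing'], ['housing', 'teacher'], ['possession', 'error']]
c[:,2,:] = [['language', 'sector'], ['delivery', 'inflation'], ['fishing', 'emotion']]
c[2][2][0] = 'fishing'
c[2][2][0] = 'fishing'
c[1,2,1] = 'inflation'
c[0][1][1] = 'marketing'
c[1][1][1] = 'teacher'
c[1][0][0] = 'mood'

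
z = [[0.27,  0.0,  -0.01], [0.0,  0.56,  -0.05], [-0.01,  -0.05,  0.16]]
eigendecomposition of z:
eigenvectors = [[1.00, 0.08, 0.0], [-0.01, 0.12, 0.99], [-0.08, 0.99, -0.12]]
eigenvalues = [0.27, 0.15, 0.57]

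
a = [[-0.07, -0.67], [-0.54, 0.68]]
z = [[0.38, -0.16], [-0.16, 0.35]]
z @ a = [[0.06, -0.36], [-0.18, 0.35]]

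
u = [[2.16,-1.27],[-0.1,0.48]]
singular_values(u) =[2.53, 0.36]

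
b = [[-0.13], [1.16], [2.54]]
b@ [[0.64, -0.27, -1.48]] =[[-0.08, 0.04, 0.19], [0.74, -0.31, -1.72], [1.63, -0.69, -3.76]]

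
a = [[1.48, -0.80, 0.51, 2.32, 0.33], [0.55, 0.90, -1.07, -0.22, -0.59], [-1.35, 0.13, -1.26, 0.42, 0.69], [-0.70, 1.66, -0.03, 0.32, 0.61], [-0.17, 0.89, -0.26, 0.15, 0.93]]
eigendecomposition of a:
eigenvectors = [[-0.13+0.00j,-0.65+0.00j,(-0.65-0j),(0.77+0j),0.50+0.00j], [-0.34+0.00j,0.28+0.29j,0.28-0.29j,(0.41+0j),(-0.14+0j)], [-0.90+0.00j,(0.19-0.33j),(0.19+0.33j),(-0.21+0j),(-0.15+0j)], [0.24+0.00j,(0.25-0.41j),0.25+0.41j,(0.25+0j),-0.31+0.00j], [(0.01+0j),(0.11-0.17j),0.11+0.17j,0.37+0.00j,0.78+0.00j]]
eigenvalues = [(-1.52+0j), (0.71+2.17j), (0.71-2.17j), (1.82+0j), (0.65+0j)]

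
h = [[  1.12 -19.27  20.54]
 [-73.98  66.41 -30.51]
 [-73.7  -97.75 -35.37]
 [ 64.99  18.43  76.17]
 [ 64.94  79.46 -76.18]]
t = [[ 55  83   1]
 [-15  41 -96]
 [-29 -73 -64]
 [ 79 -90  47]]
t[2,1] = -73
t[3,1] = -90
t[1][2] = -96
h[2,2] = -35.37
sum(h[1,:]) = -38.08000000000001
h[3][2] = 76.17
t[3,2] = 47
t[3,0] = 79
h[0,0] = 1.12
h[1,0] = -73.98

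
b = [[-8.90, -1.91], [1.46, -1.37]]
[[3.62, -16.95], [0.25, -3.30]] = b @ [[-0.3, 1.13], [-0.5, 3.61]]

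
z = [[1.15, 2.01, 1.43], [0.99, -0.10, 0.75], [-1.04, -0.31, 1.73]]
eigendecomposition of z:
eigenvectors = [[-0.62+0.00j, (-0.7+0j), -0.70-0.00j], [(0.77+0j), (-0.33-0.02j), (-0.33+0.02j)], [-0.15+0.00j, (0.09-0.62j), (0.09+0.62j)]]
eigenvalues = [(-1.03+0j), (1.91+1.32j), (1.91-1.32j)]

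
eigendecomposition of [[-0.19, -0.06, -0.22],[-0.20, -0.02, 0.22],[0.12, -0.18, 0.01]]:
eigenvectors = [[-0.79+0.00j, (-0.32-0.23j), (-0.32+0.23j)], [-0.61+0.00j, 0.68+0.00j, (0.68-0j)], [(-0.06+0j), -0.14+0.60j, -0.14-0.60j]]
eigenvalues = [(-0.25+0j), (0.03+0.26j), (0.03-0.26j)]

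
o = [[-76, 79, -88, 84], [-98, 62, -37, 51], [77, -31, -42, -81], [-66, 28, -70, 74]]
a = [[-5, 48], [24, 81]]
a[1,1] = 81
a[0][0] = -5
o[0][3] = 84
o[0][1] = 79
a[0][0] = -5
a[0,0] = -5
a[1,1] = 81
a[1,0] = 24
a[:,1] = [48, 81]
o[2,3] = -81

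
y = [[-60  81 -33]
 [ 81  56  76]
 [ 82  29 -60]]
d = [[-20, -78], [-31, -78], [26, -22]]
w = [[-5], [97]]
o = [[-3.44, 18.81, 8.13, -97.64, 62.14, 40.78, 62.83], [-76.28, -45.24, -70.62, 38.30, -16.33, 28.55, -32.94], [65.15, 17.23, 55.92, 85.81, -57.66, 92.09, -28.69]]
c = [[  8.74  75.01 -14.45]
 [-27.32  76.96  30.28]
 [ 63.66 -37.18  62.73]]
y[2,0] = 82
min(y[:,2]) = -60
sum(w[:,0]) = 92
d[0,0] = -20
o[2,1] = 17.23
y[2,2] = -60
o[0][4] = 62.14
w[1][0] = 97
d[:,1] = [-78, -78, -22]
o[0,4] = 62.14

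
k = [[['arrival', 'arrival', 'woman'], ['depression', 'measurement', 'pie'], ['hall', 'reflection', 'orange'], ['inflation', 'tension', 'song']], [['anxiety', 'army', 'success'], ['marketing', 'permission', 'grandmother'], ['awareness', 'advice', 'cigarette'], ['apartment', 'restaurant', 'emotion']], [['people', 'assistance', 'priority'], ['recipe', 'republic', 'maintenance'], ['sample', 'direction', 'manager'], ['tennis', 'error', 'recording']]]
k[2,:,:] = [['people', 'assistance', 'priority'], ['recipe', 'republic', 'maintenance'], ['sample', 'direction', 'manager'], ['tennis', 'error', 'recording']]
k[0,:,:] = [['arrival', 'arrival', 'woman'], ['depression', 'measurement', 'pie'], ['hall', 'reflection', 'orange'], ['inflation', 'tension', 'song']]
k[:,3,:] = [['inflation', 'tension', 'song'], ['apartment', 'restaurant', 'emotion'], ['tennis', 'error', 'recording']]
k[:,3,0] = ['inflation', 'apartment', 'tennis']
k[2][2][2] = 'manager'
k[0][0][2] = 'woman'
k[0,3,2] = 'song'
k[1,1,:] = ['marketing', 'permission', 'grandmother']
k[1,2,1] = 'advice'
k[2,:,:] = [['people', 'assistance', 'priority'], ['recipe', 'republic', 'maintenance'], ['sample', 'direction', 'manager'], ['tennis', 'error', 'recording']]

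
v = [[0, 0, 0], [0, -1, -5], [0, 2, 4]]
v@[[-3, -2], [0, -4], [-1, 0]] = [[0, 0], [5, 4], [-4, -8]]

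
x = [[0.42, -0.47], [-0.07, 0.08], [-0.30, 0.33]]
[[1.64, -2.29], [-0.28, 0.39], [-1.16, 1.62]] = x @ [[0.69, -3.01], [-2.88, 2.18]]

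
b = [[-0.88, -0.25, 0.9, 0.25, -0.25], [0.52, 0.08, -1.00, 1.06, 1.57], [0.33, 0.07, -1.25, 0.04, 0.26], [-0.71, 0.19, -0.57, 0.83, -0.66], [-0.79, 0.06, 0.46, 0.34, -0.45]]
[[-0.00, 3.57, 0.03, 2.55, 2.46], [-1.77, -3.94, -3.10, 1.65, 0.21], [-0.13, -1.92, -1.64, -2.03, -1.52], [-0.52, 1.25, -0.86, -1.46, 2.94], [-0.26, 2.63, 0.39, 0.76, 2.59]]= b @ [[0.32, -3.45, 0.77, -1.06, -1.43], [-1.28, -1.25, 2.56, -1.82, 1.14], [-0.06, 0.46, 1.44, 1.71, 0.88], [-0.69, -1.07, -0.73, 0.64, 2.31], [-0.74, -0.29, -0.95, 2.15, -0.45]]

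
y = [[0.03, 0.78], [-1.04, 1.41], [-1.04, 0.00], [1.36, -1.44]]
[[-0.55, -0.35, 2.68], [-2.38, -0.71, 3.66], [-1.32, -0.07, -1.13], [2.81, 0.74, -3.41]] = y@[[1.27, 0.07, 1.09],[-0.75, -0.45, 3.4]]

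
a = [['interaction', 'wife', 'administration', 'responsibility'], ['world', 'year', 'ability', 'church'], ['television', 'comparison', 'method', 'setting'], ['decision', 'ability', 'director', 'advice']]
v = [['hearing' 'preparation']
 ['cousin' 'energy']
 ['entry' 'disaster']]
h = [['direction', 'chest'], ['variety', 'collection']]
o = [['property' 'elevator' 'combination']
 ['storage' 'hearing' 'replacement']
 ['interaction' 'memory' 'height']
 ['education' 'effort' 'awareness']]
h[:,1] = ['chest', 'collection']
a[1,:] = ['world', 'year', 'ability', 'church']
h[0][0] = 'direction'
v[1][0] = 'cousin'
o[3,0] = 'education'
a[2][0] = 'television'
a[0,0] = 'interaction'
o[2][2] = 'height'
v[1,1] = 'energy'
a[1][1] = 'year'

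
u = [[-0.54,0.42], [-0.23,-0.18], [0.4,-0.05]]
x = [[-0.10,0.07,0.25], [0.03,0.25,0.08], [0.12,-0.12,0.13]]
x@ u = [[0.14,-0.07], [-0.04,-0.04], [0.01,0.07]]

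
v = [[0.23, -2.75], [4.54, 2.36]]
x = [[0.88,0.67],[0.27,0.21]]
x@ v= [[3.24, -0.84], [1.02, -0.25]]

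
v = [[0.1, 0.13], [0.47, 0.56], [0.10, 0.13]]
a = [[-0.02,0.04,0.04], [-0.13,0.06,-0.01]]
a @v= [[0.02, 0.02], [0.01, 0.02]]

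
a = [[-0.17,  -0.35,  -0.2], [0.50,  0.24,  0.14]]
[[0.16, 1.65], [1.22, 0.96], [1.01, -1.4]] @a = [[0.80, 0.34, 0.2], [0.27, -0.2, -0.11], [-0.87, -0.69, -0.40]]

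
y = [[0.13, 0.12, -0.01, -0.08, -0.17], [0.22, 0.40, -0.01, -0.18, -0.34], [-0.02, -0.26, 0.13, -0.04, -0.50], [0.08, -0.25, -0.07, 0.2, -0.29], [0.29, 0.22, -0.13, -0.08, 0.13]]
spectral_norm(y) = 0.74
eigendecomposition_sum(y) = [[(0.01+0.04j), (0.07+0.03j), (0.02-0.02j), -0.05-0.00j, (-0.06+0.02j)], [0.05+0.10j, 0.21+0.05j, 0.03-0.07j, -0.12+0.02j, -0.14+0.09j], [-0.19+0.09j, (-0.09+0.4j), (0.14+0.06j), -0.04-0.23j, -0.17-0.27j], [-0.13+0.04j, -0.10+0.24j, 0.08+0.06j, -0.15j, -0.08-0.19j], [0.14-0.03j, (0.12-0.25j), (-0.08-0.06j), (-0.01+0.16j), 0.07+0.20j]] + [[0.01-0.04j, (0.07-0.03j), 0.02+0.02j, (-0.05+0j), (-0.06-0.02j)], [(0.05-0.1j), 0.21-0.05j, 0.03+0.07j, -0.12-0.02j, (-0.14-0.09j)], [-0.19-0.09j, (-0.09-0.4j), (0.14-0.06j), -0.04+0.23j, (-0.17+0.27j)], [(-0.13-0.04j), -0.10-0.24j, (0.08-0.06j), 0.15j, (-0.08+0.19j)], [0.14+0.03j, (0.12+0.25j), -0.08+0.06j, (-0.01-0.16j), (0.07-0.2j)]] + [[0.17+0.00j, -0.04-0.00j, (-0.05-0j), (-0.01+0j), -0.07-0.00j],[(0.11+0j), -0.03-0.00j, -0.03-0.00j, -0.00+0.00j, (-0.05-0j)],[(0.5+0j), -0.13-0.00j, (-0.14-0j), (-0.02+0j), -0.20-0.00j],[0.30+0.00j, (-0.08-0j), -0.09-0.00j, -0.01+0.00j, -0.12-0.00j],[0.08+0.00j, (-0.02-0j), (-0.02-0j), -0.00+0.00j, (-0.03-0j)]] + [[-0.07-0.00j, (0.02+0j), (0.02+0j), 0.00-0.00j, 0.02+0.00j], [(-0.03-0j), (0.01+0j), 0.01+0.00j, 0.00-0.00j, (0.01+0j)], [-0.18-0.00j, 0.05+0.00j, 0.04+0.00j, 0.00-0.00j, (0.05+0j)], [(-0.1-0j), 0.03+0.00j, 0.02+0.00j, -0j, 0.03+0.00j], [(-0.03-0j), (0.01+0j), (0.01+0j), -0j, (0.01+0j)]] + [[0.01+0.00j,-0j,(-0.01-0j),0.02+0.00j,-0.00-0.00j], [(0.04+0j),0.00-0.00j,-0.05-0.00j,(0.07+0j),(-0.01-0j)], [0.03+0.00j,0.00-0.00j,(-0.04-0j),0.05+0.00j,-0.01-0.00j], [(0.14+0j),(0.01-0j),-0.16-0.00j,(0.2+0j),(-0.05-0j)], [-0.04-0.00j,(-0+0j),(0.05+0j),(-0.06-0j),0.01+0.00j]]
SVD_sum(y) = [[-0.00, -0.03, 0.01, 0.01, -0.04], [-0.0, -0.01, 0.0, 0.00, -0.02], [-0.05, -0.3, 0.09, 0.07, -0.46], [-0.04, -0.20, 0.06, 0.05, -0.31], [0.03, 0.15, -0.04, -0.03, 0.23]] + [[0.12,  0.16,  -0.01,  -0.08,  -0.13], [0.28,  0.37,  -0.03,  -0.19,  -0.31], [0.04,  0.06,  -0.0,  -0.03,  -0.05], [-0.01,  -0.02,  0.0,  0.01,  0.02], [0.11,  0.15,  -0.01,  -0.08,  -0.13]] + [[0.01, -0.0, -0.01, 0.01, 0.00], [-0.04, 0.01, 0.03, -0.03, -0.00], [-0.04, 0.02, 0.03, -0.03, -0.0], [0.15, -0.06, -0.12, 0.11, 0.01], [0.12, -0.04, -0.09, 0.08, 0.01]] + [[0.01,-0.01,0.00,-0.01,0.00], [-0.02,0.03,-0.01,0.03,-0.01], [0.03,-0.04,0.01,-0.05,0.01], [-0.02,0.02,-0.01,0.03,-0.01], [0.03,-0.04,0.02,-0.05,0.02]] + [[-0.00, -0.0, -0.0, -0.00, -0.0], [0.0, 0.0, 0.00, 0.00, 0.00], [0.00, 0.0, 0.0, 0.0, 0.00], [0.00, 0.00, 0.0, 0.00, 0.00], [0.00, 0.00, 0.0, 0.00, 0.0]]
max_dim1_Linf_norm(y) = 0.5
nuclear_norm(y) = 1.86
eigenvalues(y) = [(0.43+0.21j), (0.43-0.21j), (-0.04+0j), (-0.01+0j), (0.19+0j)]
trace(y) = 0.99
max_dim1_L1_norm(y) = 1.15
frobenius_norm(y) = 1.06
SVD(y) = [[0.07,0.36,0.04,0.12,-0.92], [0.03,0.85,-0.18,-0.40,0.28], [0.77,0.13,-0.22,0.56,0.18], [0.51,-0.04,0.76,-0.39,0.01], [-0.38,0.35,0.58,0.59,0.21]] @ diag([0.7362617127777681, 0.6940819225831472, 0.30072591542915295, 0.12661342231775613, 0.0013928815865878815]) @ [[-0.09, -0.53, 0.15, 0.12, -0.82],[0.47, 0.63, -0.05, -0.32, -0.52],[0.66, -0.25, -0.52, 0.48, 0.06],[0.45, -0.5, 0.21, -0.68, 0.21],[0.35, 0.11, 0.81, 0.43, 0.10]]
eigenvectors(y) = [[(-0.03+0.13j),(-0.03-0.13j),0.28+0.00j,(0.33+0j),(-0.07+0j)], [(-0.01+0.35j),(-0.01-0.35j),0.18+0.00j,0.14+0.00j,(-0.29+0j)], [(-0.68+0j),(-0.68-0j),0.80+0.00j,0.81+0.00j,-0.22+0.00j], [(-0.43-0.08j),-0.43+0.08j,(0.48+0j),0.45+0.00j,-0.89+0.00j], [(0.44+0.1j),(0.44-0.1j),(0.13+0j),(0.11+0j),0.25+0.00j]]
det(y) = 0.00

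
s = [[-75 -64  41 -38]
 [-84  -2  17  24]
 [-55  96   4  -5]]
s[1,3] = 24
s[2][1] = 96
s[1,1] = -2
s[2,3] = -5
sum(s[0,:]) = -136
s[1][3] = 24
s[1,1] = -2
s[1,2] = 17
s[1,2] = 17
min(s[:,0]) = -84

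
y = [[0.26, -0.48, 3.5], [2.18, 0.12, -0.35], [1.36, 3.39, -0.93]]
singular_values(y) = [4.33, 3.06, 1.87]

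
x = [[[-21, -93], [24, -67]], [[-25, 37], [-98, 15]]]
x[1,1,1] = 15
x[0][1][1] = -67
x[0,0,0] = -21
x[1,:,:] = [[-25, 37], [-98, 15]]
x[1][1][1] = 15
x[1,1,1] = 15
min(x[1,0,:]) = -25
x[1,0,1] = 37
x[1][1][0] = -98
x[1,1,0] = -98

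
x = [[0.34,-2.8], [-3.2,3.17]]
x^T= [[0.34, -3.20], [-2.80, 3.17]]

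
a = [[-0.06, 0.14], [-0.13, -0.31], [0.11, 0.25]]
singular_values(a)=[0.45, 0.11]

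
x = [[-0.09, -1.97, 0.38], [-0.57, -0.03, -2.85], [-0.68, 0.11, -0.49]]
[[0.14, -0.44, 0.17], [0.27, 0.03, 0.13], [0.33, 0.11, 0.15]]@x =[[0.12,-0.24,1.22], [-0.13,-0.52,-0.05], [-0.19,-0.64,-0.26]]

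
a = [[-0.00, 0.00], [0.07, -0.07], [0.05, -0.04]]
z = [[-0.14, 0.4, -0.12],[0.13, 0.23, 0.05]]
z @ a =[[0.02, -0.02], [0.02, -0.02]]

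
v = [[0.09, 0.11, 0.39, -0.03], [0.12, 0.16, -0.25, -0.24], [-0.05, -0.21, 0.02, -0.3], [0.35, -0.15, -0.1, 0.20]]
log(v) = [[(-1.08+0.56j),(-0.16-0.67j),0.46-1.04j,-0.54-0.73j],[(-0.06-0.6j),-1.03+0.73j,(0.17+1.13j),(-0.06+0.8j)],[-0.53-0.60j,(-0.07+0.73j),-0.94+1.12j,(-0.36+0.79j)],[(0.64-0.56j),0.13+0.67j,0.31+1.04j,-0.71+0.73j]]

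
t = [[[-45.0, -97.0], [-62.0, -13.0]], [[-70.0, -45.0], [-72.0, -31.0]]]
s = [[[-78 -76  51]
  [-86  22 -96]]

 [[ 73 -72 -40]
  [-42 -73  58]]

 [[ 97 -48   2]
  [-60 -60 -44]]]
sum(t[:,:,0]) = -249.0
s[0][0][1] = -76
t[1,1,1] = -31.0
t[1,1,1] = -31.0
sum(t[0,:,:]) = -217.0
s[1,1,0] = -42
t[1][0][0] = -70.0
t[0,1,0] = -62.0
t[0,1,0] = -62.0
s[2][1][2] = -44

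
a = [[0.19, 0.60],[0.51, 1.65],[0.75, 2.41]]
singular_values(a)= [3.12, 0.0]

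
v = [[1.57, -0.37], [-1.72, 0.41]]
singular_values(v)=[2.39, 0.0]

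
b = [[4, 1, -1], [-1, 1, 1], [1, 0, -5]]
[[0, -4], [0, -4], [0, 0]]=b@[[0, 0], [0, -4], [0, 0]]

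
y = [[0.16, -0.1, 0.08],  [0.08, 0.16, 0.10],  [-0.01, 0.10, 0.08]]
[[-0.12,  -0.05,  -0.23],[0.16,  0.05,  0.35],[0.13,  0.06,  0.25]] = y @[[-0.37,  -0.28,  -0.42],[0.92,  0.30,  2.06],[0.41,  0.28,  0.54]]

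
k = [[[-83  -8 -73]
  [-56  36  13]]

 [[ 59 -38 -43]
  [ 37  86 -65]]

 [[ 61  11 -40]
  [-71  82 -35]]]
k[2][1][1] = 82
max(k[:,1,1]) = 86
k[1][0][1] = -38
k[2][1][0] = -71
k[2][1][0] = -71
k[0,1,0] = -56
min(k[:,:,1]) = -38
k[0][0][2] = -73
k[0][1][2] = 13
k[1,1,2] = -65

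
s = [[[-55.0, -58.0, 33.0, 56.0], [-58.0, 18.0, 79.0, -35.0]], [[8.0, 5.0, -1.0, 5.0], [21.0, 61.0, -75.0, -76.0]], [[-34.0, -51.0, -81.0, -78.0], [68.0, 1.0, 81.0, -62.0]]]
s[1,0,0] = 8.0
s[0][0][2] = 33.0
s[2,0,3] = -78.0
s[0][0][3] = 56.0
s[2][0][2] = -81.0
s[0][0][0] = -55.0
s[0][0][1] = -58.0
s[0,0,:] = [-55.0, -58.0, 33.0, 56.0]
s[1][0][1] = 5.0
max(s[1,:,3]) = 5.0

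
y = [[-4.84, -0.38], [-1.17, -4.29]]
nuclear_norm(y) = 9.16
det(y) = 20.32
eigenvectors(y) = [[-0.65,0.36], [-0.76,-0.93]]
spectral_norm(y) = 5.40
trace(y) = -9.13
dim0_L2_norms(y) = [4.98, 4.31]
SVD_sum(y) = [[-3.6, -2.31], [-2.78, -1.79]] + [[-1.24,1.93], [1.61,-2.5]]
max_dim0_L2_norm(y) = 4.98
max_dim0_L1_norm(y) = 6.01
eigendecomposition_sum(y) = [[-3.65, -1.39], [-4.29, -1.64]] + [[-1.19, 1.01], [3.12, -2.65]]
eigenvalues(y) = [-5.29, -3.84]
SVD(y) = [[-0.79, -0.61], [-0.61, 0.79]] @ diag([5.404401608326348, 3.7597131879864953]) @ [[0.84, 0.54], [0.54, -0.84]]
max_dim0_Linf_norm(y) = 4.84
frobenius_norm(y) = 6.58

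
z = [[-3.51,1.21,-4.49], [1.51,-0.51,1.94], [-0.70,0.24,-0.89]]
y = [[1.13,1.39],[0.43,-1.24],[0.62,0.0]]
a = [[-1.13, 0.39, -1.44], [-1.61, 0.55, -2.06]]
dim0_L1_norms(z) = [5.72, 1.96, 7.32]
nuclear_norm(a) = 3.27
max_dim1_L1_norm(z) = 9.21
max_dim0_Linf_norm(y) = 1.39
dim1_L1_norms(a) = [2.96, 4.22]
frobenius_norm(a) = 3.26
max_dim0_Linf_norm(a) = 2.06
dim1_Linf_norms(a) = [1.44, 2.06]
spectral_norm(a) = 3.26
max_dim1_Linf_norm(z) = 4.49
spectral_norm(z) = 6.45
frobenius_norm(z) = 6.45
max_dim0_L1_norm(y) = 2.63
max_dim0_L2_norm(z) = 4.97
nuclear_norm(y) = 3.15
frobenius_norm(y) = 2.31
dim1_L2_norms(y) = [1.79, 1.31, 0.62]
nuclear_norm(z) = 6.46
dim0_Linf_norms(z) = [3.51, 1.21, 4.49]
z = y @ a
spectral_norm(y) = 1.99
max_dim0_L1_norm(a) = 3.5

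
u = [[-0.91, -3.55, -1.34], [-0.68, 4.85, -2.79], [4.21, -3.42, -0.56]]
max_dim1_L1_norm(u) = 8.32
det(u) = 78.45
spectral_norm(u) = 7.40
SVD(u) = [[0.37, 0.37, 0.85],[-0.69, -0.51, 0.52],[0.62, -0.78, 0.07]] @ diag([7.4034334360516505, 3.7089513270943106, 2.856948268904737]) @ [[0.37, -0.92, 0.15], [-0.88, -0.30, 0.36], [-0.29, -0.26, -0.92]]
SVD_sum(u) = [[1.01,-2.49,0.4], [-1.91,4.68,-0.75], [1.73,-4.24,0.68]] + [[-1.22, -0.42, 0.5], [1.65, 0.57, -0.68], [2.54, 0.87, -1.04]] + [[-0.7, -0.64, -2.24], [-0.43, -0.39, -1.36], [-0.06, -0.05, -0.19]]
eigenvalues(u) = [(-1.76+2.88j), (-1.76-2.88j), (6.9+0j)]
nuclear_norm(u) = 13.97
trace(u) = 3.38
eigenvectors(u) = [[(-0.02+0.63j), -0.02-0.63j, -0.28+0.00j], [(0.23+0.17j), (0.23-0.17j), 0.81+0.00j], [0.72+0.00j, 0.72-0.00j, (-0.52+0j)]]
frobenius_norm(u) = 8.76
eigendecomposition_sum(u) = [[(-0.69+1.42j), -0.87-0.01j, (-0.97-0.76j)], [(0.36+0.62j), -0.22+0.32j, (-0.53+0.17j)], [1.65+0.75j, 0.02+1.00j, (-0.84+1.14j)]] + [[(-0.69-1.42j),-0.87+0.01j,(-0.97+0.76j)], [(0.36-0.62j),(-0.22-0.32j),-0.53-0.17j], [1.65-0.75j,(0.02-1j),(-0.84-1.14j)]] + [[(0.48-0j),  -1.81-0.00j,  0.59+0.00j], [-1.39+0.00j,  5.30+0.00j,  -1.73-0.00j], [(0.91-0j),  -3.45-0.00j,  1.13+0.00j]]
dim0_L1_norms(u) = [5.8, 11.82, 4.69]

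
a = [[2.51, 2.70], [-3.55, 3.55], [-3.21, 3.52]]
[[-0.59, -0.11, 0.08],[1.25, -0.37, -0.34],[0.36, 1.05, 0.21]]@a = [[-1.35, -1.70], [5.54, 0.86], [-3.50, 5.44]]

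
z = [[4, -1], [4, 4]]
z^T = [[4, 4], [-1, 4]]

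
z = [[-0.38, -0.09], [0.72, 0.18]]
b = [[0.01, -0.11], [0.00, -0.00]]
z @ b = [[-0.0,0.04],  [0.01,-0.08]]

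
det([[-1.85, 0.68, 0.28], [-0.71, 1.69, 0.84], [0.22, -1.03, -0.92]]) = 1.058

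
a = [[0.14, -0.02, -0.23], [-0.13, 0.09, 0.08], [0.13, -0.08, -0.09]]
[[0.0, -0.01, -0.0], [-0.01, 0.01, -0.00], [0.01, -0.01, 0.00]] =a@[[0.06,-0.05,-0.02], [-0.01,0.01,-0.06], [0.02,0.03,0.0]]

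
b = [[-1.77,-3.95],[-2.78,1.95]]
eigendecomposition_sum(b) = [[-2.76, -1.93], [-1.36, -0.95]] + [[0.99,-2.02], [-1.42,2.9]]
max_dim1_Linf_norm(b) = 3.95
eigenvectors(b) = [[-0.90,0.57], [-0.44,-0.82]]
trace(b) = 0.18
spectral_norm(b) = 4.44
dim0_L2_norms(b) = [3.3, 4.41]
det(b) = -14.43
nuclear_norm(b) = 7.69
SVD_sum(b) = [[-0.74, -4.13],[0.25, 1.41]] + [[-1.03,0.18], [-3.03,0.54]]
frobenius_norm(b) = 5.50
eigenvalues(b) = [-3.71, 3.89]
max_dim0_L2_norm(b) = 4.41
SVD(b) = [[-0.95, 0.32], [0.32, 0.95]] @ diag([4.436726539727765, 3.252961360310832]) @ [[0.18, 0.98], [-0.98, 0.18]]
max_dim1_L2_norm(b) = 4.33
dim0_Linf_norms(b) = [2.78, 3.95]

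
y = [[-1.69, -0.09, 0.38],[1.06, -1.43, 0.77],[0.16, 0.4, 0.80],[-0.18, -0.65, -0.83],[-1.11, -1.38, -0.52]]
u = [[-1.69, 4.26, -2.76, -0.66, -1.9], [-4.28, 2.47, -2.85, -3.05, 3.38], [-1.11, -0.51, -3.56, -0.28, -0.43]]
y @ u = [[2.82, -7.62, 3.57, 1.28, 2.74], [3.47, 0.59, -1.59, 3.45, -7.18], [-2.87, 1.26, -4.43, -1.55, 0.7], [4.01, -1.95, 5.3, 2.33, -1.5], [8.36, -7.87, 8.85, 5.09, -2.33]]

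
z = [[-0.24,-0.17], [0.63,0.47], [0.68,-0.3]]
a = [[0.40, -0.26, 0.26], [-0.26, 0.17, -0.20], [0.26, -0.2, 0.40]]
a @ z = [[-0.08, -0.27], [0.03, 0.18], [0.08, -0.26]]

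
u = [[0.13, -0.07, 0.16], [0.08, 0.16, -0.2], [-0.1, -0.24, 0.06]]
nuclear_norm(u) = 0.67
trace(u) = 0.35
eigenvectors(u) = [[0.75+0.00j, 0.75-0.00j, -0.30+0.00j],  [-0.40-0.32j, (-0.4+0.32j), (0.63+0j)],  [0.29+0.30j, (0.29-0.3j), (0.72+0j)]]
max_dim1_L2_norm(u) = 0.27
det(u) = -0.01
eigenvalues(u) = [(0.23+0.09j), (0.23-0.09j), (-0.11+0j)]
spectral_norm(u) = 0.38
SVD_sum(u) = [[-0.03, -0.1, 0.08], [0.05, 0.20, -0.16], [-0.05, -0.18, 0.15]] + [[0.13, 0.05, 0.1], [-0.01, -0.0, -0.01], [-0.08, -0.03, -0.06]] + [[0.02, -0.02, -0.02], [0.04, -0.04, -0.03], [0.03, -0.03, -0.03]]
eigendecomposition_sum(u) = [[0.06+0.18j, -0.05+0.19j, (0.07-0.09j)],  [0.04-0.12j, 0.10-0.08j, -0.07+0.02j],  [-0.05+0.09j, -0.09+0.05j, 0.06-0.01j]] + [[(0.06-0.18j), (-0.05-0.19j), (0.07+0.09j)], [(0.04+0.12j), 0.10+0.08j, -0.07-0.02j], [-0.05-0.09j, (-0.09-0.05j), 0.06+0.01j]] + [[-0j, 0.02-0.00j, 0.03+0.00j], [-0.01+0.00j, -0.05+0.00j, -0.05-0.00j], [(-0.01+0j), -0.06+0.00j, -0.06-0.00j]]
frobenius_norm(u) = 0.44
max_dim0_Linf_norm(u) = 0.24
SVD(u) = [[0.33, 0.86, 0.4], [-0.69, -0.06, 0.72], [0.64, -0.51, 0.57]] @ diag([0.3762266279066483, 0.20433922257389786, 0.08543422365707687]) @ [[-0.20, -0.76, 0.61], [0.77, 0.26, 0.58], [0.60, -0.59, -0.54]]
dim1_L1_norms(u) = [0.36, 0.44, 0.4]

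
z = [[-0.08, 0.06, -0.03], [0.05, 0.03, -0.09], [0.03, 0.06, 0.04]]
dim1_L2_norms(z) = [0.1, 0.11, 0.08]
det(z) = -0.00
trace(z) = -0.01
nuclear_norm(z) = 0.29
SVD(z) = [[0.49, -0.87, -0.01], [0.87, 0.49, 0.06], [-0.05, -0.03, 1.0]] @ diag([0.10860525360833458, 0.10306150920302852, 0.07799502682519827]) @ [[0.03,0.48,-0.87], [0.9,-0.39,-0.18], [0.43,0.79,0.45]]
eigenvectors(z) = [[(0.93+0j), (-0.3+0.04j), (-0.3-0.04j)], [(-0.37+0j), -0.70+0.00j, (-0.7-0j)], [(-0.04+0j), -0.04+0.64j, -0.04-0.64j]]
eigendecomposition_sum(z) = [[(-0.09+0j), 0.04-0.00j, 0.01+0.00j], [(0.04-0j), (-0.02+0j), (-0-0j)], [0.00-0.00j, -0.00+0.00j, -0.00-0.00j]] + [[0.00+0.01j, (0.01+0.01j), -0.02+0.01j], [0.01+0.01j, (0.02+0.03j), (-0.04+0.02j)], [0.01-0.01j, (0.03-0.02j), 0.02+0.04j]] + [[-0.01j, (0.01-0.01j), -0.02-0.01j], [(0.01-0.01j), (0.02-0.03j), -0.04-0.02j], [0.01+0.01j, 0.03+0.02j, 0.02-0.04j]]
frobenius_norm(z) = 0.17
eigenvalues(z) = [(-0.1+0j), (0.05+0.08j), (0.05-0.08j)]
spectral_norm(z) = 0.11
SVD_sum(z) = [[0.0, 0.03, -0.05], [0.00, 0.05, -0.08], [-0.0, -0.00, 0.0]] + [[-0.08,0.03,0.02], [0.05,-0.02,-0.01], [-0.00,0.0,0.0]] + [[-0.00, -0.00, -0.0], [0.00, 0.00, 0.0], [0.03, 0.06, 0.04]]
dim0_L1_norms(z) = [0.16, 0.15, 0.16]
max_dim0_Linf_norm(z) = 0.09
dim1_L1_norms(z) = [0.17, 0.17, 0.13]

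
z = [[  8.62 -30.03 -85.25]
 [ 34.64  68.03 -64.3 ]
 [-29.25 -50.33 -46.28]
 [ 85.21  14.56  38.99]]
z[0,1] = -30.03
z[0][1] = -30.03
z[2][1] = -50.33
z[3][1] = 14.56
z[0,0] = 8.62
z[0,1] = -30.03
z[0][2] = -85.25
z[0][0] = 8.62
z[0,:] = [8.62, -30.03, -85.25]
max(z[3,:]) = 85.21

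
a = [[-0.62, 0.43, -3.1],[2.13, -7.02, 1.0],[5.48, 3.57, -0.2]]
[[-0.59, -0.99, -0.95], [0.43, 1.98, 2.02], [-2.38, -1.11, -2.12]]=a @ [[-0.34,-0.03,-0.18], [-0.13,-0.25,-0.3], [0.24,0.29,0.30]]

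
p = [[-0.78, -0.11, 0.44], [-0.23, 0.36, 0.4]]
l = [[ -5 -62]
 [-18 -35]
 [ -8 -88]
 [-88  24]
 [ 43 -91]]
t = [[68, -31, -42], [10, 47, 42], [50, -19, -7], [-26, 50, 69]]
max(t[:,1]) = 50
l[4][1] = -91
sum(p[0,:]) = -0.452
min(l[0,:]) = -62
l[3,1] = 24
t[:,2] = [-42, 42, -7, 69]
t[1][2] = 42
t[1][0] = 10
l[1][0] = -18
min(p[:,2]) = 0.402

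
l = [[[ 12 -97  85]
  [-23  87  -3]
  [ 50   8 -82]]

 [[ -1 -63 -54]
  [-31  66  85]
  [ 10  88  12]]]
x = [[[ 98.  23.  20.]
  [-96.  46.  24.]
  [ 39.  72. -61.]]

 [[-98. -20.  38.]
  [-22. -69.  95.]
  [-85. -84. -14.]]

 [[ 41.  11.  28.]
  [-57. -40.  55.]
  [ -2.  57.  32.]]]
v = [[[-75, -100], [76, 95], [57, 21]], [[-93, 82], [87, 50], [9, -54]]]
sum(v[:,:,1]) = 94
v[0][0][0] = -75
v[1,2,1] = -54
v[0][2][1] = 21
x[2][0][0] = 41.0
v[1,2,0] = 9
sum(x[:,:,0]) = -182.0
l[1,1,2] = 85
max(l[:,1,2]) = 85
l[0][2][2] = -82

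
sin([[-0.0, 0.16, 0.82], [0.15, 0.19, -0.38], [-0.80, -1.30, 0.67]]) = [[0.09, 0.31, 0.79],  [0.11, 0.12, -0.37],  [-0.73, -1.18, 0.66]]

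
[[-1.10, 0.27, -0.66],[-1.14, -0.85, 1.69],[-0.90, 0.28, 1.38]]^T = [[-1.1, -1.14, -0.90], [0.27, -0.85, 0.28], [-0.66, 1.69, 1.38]]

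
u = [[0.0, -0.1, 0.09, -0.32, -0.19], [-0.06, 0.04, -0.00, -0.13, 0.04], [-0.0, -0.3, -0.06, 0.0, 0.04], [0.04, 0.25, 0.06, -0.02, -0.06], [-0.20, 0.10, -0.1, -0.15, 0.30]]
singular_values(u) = [0.45, 0.4, 0.39, 0.02, 0.0]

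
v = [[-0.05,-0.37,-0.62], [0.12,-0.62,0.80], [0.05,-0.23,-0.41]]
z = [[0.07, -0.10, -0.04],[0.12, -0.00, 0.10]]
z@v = [[-0.02,0.05,-0.11], [-0.00,-0.07,-0.12]]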